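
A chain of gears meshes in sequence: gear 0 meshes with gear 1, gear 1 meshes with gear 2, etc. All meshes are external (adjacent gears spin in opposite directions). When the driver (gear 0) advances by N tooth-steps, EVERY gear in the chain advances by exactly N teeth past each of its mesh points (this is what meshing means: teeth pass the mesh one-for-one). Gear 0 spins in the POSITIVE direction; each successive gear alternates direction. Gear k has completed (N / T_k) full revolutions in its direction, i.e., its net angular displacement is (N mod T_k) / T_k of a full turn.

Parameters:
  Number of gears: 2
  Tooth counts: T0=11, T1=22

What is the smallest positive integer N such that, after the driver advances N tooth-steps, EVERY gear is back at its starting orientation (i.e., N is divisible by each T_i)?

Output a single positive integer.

Answer: 22

Derivation:
Gear k returns to start when N is a multiple of T_k.
All gears at start simultaneously when N is a common multiple of [11, 22]; the smallest such N is lcm(11, 22).
Start: lcm = T0 = 11
Fold in T1=22: gcd(11, 22) = 11; lcm(11, 22) = 11 * 22 / 11 = 242 / 11 = 22
Full cycle length = 22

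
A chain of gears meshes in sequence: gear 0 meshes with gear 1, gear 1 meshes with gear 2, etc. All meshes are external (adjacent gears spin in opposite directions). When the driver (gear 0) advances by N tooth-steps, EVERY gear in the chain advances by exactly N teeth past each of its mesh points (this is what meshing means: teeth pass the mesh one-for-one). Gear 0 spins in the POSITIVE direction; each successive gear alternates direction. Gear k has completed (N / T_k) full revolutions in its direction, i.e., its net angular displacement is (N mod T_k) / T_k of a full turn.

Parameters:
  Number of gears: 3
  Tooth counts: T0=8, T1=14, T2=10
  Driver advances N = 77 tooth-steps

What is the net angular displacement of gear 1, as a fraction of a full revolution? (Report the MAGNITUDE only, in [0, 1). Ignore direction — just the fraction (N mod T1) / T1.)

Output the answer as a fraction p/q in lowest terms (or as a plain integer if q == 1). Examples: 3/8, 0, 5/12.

Answer: 1/2

Derivation:
Chain of 3 gears, tooth counts: [8, 14, 10]
  gear 0: T0=8, direction=positive, advance = 77 mod 8 = 5 teeth = 5/8 turn
  gear 1: T1=14, direction=negative, advance = 77 mod 14 = 7 teeth = 7/14 turn
  gear 2: T2=10, direction=positive, advance = 77 mod 10 = 7 teeth = 7/10 turn
Gear 1: 77 mod 14 = 7
Fraction = 7 / 14 = 1/2 (gcd(7,14)=7) = 1/2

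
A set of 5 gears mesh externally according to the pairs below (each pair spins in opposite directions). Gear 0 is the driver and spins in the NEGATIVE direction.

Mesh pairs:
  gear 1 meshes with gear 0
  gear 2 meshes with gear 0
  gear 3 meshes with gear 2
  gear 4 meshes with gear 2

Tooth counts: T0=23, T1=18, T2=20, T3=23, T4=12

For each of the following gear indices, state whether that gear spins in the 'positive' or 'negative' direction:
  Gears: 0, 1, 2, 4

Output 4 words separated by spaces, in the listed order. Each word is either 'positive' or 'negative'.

Answer: negative positive positive negative

Derivation:
Gear 0 (driver): negative (depth 0)
  gear 1: meshes with gear 0 -> depth 1 -> positive (opposite of gear 0)
  gear 2: meshes with gear 0 -> depth 1 -> positive (opposite of gear 0)
  gear 3: meshes with gear 2 -> depth 2 -> negative (opposite of gear 2)
  gear 4: meshes with gear 2 -> depth 2 -> negative (opposite of gear 2)
Queried indices 0, 1, 2, 4 -> negative, positive, positive, negative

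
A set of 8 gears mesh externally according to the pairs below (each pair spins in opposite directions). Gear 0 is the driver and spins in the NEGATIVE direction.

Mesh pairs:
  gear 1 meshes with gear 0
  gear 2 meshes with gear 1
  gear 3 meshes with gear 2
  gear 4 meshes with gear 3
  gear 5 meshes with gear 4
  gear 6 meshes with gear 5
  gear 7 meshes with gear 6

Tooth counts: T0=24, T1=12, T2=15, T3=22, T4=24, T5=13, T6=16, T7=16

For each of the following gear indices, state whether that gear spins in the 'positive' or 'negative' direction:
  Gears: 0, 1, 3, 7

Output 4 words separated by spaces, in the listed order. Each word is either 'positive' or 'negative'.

Answer: negative positive positive positive

Derivation:
Gear 0 (driver): negative (depth 0)
  gear 1: meshes with gear 0 -> depth 1 -> positive (opposite of gear 0)
  gear 2: meshes with gear 1 -> depth 2 -> negative (opposite of gear 1)
  gear 3: meshes with gear 2 -> depth 3 -> positive (opposite of gear 2)
  gear 4: meshes with gear 3 -> depth 4 -> negative (opposite of gear 3)
  gear 5: meshes with gear 4 -> depth 5 -> positive (opposite of gear 4)
  gear 6: meshes with gear 5 -> depth 6 -> negative (opposite of gear 5)
  gear 7: meshes with gear 6 -> depth 7 -> positive (opposite of gear 6)
Queried indices 0, 1, 3, 7 -> negative, positive, positive, positive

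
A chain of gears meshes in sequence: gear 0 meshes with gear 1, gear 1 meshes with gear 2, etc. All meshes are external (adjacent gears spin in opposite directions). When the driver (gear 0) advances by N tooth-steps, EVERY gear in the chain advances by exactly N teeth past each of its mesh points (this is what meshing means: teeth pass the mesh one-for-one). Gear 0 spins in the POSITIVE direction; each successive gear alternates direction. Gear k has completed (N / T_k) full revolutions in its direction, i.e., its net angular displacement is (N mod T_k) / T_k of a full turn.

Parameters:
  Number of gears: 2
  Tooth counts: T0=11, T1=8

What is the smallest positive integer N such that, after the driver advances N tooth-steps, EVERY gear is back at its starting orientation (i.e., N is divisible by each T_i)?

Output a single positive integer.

Gear k returns to start when N is a multiple of T_k.
All gears at start simultaneously when N is a common multiple of [11, 8]; the smallest such N is lcm(11, 8).
Start: lcm = T0 = 11
Fold in T1=8: gcd(11, 8) = 1; lcm(11, 8) = 11 * 8 / 1 = 88 / 1 = 88
Full cycle length = 88

Answer: 88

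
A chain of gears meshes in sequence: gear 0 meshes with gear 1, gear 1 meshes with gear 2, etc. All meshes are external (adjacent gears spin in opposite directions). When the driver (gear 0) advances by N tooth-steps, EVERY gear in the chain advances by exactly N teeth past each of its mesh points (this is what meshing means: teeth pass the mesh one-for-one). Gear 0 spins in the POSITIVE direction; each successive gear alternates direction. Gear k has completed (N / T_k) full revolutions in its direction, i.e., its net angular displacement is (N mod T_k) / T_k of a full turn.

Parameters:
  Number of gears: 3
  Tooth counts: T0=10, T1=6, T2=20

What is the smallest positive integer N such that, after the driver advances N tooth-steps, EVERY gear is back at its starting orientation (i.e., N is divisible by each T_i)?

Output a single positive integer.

Gear k returns to start when N is a multiple of T_k.
All gears at start simultaneously when N is a common multiple of [10, 6, 20]; the smallest such N is lcm(10, 6, 20).
Start: lcm = T0 = 10
Fold in T1=6: gcd(10, 6) = 2; lcm(10, 6) = 10 * 6 / 2 = 60 / 2 = 30
Fold in T2=20: gcd(30, 20) = 10; lcm(30, 20) = 30 * 20 / 10 = 600 / 10 = 60
Full cycle length = 60

Answer: 60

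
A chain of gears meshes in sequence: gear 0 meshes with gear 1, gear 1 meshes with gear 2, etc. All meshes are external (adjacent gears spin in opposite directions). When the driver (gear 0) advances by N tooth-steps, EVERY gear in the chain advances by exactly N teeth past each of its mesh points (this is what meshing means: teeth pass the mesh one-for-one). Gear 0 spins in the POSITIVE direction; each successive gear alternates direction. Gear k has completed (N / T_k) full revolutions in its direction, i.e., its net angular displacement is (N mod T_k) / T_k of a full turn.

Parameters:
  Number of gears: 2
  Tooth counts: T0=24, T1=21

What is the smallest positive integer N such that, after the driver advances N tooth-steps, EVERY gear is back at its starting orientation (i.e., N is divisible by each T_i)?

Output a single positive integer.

Answer: 168

Derivation:
Gear k returns to start when N is a multiple of T_k.
All gears at start simultaneously when N is a common multiple of [24, 21]; the smallest such N is lcm(24, 21).
Start: lcm = T0 = 24
Fold in T1=21: gcd(24, 21) = 3; lcm(24, 21) = 24 * 21 / 3 = 504 / 3 = 168
Full cycle length = 168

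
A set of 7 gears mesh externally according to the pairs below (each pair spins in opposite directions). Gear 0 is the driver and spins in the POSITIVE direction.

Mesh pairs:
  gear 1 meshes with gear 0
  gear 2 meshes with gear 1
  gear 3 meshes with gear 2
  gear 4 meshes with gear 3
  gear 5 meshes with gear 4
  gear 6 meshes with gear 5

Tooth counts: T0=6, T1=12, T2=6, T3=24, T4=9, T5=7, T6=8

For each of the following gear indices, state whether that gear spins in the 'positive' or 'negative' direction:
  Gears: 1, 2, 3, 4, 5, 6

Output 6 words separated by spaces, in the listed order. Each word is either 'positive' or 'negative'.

Answer: negative positive negative positive negative positive

Derivation:
Gear 0 (driver): positive (depth 0)
  gear 1: meshes with gear 0 -> depth 1 -> negative (opposite of gear 0)
  gear 2: meshes with gear 1 -> depth 2 -> positive (opposite of gear 1)
  gear 3: meshes with gear 2 -> depth 3 -> negative (opposite of gear 2)
  gear 4: meshes with gear 3 -> depth 4 -> positive (opposite of gear 3)
  gear 5: meshes with gear 4 -> depth 5 -> negative (opposite of gear 4)
  gear 6: meshes with gear 5 -> depth 6 -> positive (opposite of gear 5)
Queried indices 1, 2, 3, 4, 5, 6 -> negative, positive, negative, positive, negative, positive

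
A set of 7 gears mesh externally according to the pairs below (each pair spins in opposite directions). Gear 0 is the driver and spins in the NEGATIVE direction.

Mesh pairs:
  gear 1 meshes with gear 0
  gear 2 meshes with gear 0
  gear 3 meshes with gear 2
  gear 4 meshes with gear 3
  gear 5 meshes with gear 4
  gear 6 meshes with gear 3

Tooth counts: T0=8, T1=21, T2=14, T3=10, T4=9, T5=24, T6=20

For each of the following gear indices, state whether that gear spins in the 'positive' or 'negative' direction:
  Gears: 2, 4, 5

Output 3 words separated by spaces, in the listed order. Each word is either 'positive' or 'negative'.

Answer: positive positive negative

Derivation:
Gear 0 (driver): negative (depth 0)
  gear 1: meshes with gear 0 -> depth 1 -> positive (opposite of gear 0)
  gear 2: meshes with gear 0 -> depth 1 -> positive (opposite of gear 0)
  gear 3: meshes with gear 2 -> depth 2 -> negative (opposite of gear 2)
  gear 4: meshes with gear 3 -> depth 3 -> positive (opposite of gear 3)
  gear 5: meshes with gear 4 -> depth 4 -> negative (opposite of gear 4)
  gear 6: meshes with gear 3 -> depth 3 -> positive (opposite of gear 3)
Queried indices 2, 4, 5 -> positive, positive, negative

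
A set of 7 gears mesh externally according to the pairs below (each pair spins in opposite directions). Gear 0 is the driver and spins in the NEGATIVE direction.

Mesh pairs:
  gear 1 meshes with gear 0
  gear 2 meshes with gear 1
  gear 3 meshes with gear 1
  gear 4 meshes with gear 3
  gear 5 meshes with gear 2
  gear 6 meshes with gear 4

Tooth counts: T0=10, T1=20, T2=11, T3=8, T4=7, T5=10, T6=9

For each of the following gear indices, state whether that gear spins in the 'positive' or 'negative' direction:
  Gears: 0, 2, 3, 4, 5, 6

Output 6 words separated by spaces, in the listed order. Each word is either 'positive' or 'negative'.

Answer: negative negative negative positive positive negative

Derivation:
Gear 0 (driver): negative (depth 0)
  gear 1: meshes with gear 0 -> depth 1 -> positive (opposite of gear 0)
  gear 2: meshes with gear 1 -> depth 2 -> negative (opposite of gear 1)
  gear 3: meshes with gear 1 -> depth 2 -> negative (opposite of gear 1)
  gear 4: meshes with gear 3 -> depth 3 -> positive (opposite of gear 3)
  gear 5: meshes with gear 2 -> depth 3 -> positive (opposite of gear 2)
  gear 6: meshes with gear 4 -> depth 4 -> negative (opposite of gear 4)
Queried indices 0, 2, 3, 4, 5, 6 -> negative, negative, negative, positive, positive, negative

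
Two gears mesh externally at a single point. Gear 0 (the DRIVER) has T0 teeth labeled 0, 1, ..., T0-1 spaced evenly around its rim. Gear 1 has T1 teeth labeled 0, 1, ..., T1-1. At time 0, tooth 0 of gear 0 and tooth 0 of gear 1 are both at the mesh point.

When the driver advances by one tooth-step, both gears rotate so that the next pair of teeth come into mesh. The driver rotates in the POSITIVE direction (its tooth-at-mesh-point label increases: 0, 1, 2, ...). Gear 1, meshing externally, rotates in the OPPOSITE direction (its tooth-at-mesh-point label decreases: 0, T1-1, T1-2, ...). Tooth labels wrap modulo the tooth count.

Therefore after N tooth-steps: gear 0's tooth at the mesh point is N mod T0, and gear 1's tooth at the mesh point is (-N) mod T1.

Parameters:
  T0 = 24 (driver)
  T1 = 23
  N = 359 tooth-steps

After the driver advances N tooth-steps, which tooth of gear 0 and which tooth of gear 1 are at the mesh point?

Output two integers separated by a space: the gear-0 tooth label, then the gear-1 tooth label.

Answer: 23 9

Derivation:
Gear 0 (driver, T0=24): tooth at mesh = N mod T0
  359 = 14 * 24 + 23, so 359 mod 24 = 23
  gear 0 tooth = 23
Gear 1 (driven, T1=23): tooth at mesh = (-N) mod T1
  359 = 15 * 23 + 14, so 359 mod 23 = 14
  (-359) mod 23 = (-14) mod 23 = 23 - 14 = 9
Mesh after 359 steps: gear-0 tooth 23 meets gear-1 tooth 9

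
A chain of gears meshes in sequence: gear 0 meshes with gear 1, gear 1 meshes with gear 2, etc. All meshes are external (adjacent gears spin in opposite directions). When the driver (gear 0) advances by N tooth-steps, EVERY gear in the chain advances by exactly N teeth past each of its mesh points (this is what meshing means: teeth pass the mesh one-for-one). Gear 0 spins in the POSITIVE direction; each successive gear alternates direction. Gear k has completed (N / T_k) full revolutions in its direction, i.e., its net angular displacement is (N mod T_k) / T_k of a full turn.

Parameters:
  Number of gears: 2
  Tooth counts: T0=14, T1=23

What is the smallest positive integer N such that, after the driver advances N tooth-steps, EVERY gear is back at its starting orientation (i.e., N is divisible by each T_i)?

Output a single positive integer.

Answer: 322

Derivation:
Gear k returns to start when N is a multiple of T_k.
All gears at start simultaneously when N is a common multiple of [14, 23]; the smallest such N is lcm(14, 23).
Start: lcm = T0 = 14
Fold in T1=23: gcd(14, 23) = 1; lcm(14, 23) = 14 * 23 / 1 = 322 / 1 = 322
Full cycle length = 322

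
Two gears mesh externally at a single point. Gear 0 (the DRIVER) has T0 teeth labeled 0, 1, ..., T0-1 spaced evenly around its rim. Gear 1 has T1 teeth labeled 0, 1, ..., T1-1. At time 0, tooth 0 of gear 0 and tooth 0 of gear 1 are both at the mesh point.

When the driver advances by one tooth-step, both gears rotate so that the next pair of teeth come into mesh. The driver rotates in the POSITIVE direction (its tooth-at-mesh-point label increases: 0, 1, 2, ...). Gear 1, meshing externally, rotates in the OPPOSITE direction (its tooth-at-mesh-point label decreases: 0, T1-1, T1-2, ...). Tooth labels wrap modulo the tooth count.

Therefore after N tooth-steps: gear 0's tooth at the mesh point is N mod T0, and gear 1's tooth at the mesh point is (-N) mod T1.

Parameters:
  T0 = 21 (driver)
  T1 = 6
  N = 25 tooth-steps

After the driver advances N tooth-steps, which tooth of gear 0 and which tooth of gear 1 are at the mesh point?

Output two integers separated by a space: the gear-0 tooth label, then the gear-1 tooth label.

Gear 0 (driver, T0=21): tooth at mesh = N mod T0
  25 = 1 * 21 + 4, so 25 mod 21 = 4
  gear 0 tooth = 4
Gear 1 (driven, T1=6): tooth at mesh = (-N) mod T1
  25 = 4 * 6 + 1, so 25 mod 6 = 1
  (-25) mod 6 = (-1) mod 6 = 6 - 1 = 5
Mesh after 25 steps: gear-0 tooth 4 meets gear-1 tooth 5

Answer: 4 5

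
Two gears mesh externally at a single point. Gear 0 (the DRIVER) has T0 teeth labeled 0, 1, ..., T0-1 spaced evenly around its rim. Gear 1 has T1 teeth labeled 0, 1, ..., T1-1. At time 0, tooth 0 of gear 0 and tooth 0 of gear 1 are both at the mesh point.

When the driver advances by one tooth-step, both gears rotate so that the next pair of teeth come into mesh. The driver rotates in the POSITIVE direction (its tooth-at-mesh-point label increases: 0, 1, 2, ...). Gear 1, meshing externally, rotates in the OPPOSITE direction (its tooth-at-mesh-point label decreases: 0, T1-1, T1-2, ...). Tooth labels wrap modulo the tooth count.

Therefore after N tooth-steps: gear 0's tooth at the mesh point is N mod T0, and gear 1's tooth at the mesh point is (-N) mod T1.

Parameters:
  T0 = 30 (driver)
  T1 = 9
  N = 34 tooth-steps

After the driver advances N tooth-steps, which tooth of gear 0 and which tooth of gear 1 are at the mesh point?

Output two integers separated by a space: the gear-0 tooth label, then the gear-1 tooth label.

Gear 0 (driver, T0=30): tooth at mesh = N mod T0
  34 = 1 * 30 + 4, so 34 mod 30 = 4
  gear 0 tooth = 4
Gear 1 (driven, T1=9): tooth at mesh = (-N) mod T1
  34 = 3 * 9 + 7, so 34 mod 9 = 7
  (-34) mod 9 = (-7) mod 9 = 9 - 7 = 2
Mesh after 34 steps: gear-0 tooth 4 meets gear-1 tooth 2

Answer: 4 2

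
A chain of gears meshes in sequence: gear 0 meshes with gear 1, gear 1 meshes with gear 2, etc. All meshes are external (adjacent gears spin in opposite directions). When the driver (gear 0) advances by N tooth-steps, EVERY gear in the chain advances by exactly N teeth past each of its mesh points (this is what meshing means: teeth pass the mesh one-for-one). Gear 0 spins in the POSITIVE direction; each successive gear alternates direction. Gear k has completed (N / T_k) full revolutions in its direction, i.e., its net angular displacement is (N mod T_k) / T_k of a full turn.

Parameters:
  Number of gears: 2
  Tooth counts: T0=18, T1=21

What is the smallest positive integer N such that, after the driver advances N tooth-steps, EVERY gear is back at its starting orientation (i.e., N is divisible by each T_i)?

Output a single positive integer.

Gear k returns to start when N is a multiple of T_k.
All gears at start simultaneously when N is a common multiple of [18, 21]; the smallest such N is lcm(18, 21).
Start: lcm = T0 = 18
Fold in T1=21: gcd(18, 21) = 3; lcm(18, 21) = 18 * 21 / 3 = 378 / 3 = 126
Full cycle length = 126

Answer: 126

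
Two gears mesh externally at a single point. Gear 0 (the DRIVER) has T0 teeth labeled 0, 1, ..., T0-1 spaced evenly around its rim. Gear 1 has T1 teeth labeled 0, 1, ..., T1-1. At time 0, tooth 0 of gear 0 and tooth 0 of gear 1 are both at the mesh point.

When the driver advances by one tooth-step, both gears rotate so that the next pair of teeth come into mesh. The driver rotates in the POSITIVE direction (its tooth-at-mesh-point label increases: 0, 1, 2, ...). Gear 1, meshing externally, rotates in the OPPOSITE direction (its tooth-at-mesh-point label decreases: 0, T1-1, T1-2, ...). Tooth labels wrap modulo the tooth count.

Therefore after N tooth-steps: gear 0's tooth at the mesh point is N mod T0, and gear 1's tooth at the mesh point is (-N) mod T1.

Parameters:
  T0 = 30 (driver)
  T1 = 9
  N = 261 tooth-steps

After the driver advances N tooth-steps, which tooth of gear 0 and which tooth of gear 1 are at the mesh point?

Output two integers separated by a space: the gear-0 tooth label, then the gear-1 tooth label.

Answer: 21 0

Derivation:
Gear 0 (driver, T0=30): tooth at mesh = N mod T0
  261 = 8 * 30 + 21, so 261 mod 30 = 21
  gear 0 tooth = 21
Gear 1 (driven, T1=9): tooth at mesh = (-N) mod T1
  261 = 29 * 9 + 0, so 261 mod 9 = 0
  (-261) mod 9 = 0
Mesh after 261 steps: gear-0 tooth 21 meets gear-1 tooth 0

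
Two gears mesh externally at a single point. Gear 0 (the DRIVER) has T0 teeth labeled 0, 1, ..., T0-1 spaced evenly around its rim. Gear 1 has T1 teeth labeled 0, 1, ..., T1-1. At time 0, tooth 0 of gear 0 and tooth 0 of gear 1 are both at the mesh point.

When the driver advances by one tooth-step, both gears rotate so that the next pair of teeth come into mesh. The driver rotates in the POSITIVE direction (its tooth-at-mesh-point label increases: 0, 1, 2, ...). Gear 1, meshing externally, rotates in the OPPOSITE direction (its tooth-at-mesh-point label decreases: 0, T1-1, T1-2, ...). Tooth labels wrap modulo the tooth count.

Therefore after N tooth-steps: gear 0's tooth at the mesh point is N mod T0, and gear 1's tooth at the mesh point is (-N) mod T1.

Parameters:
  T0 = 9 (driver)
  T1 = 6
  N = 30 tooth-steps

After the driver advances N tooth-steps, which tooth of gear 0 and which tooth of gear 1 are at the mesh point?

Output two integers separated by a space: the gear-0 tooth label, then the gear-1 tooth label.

Gear 0 (driver, T0=9): tooth at mesh = N mod T0
  30 = 3 * 9 + 3, so 30 mod 9 = 3
  gear 0 tooth = 3
Gear 1 (driven, T1=6): tooth at mesh = (-N) mod T1
  30 = 5 * 6 + 0, so 30 mod 6 = 0
  (-30) mod 6 = 0
Mesh after 30 steps: gear-0 tooth 3 meets gear-1 tooth 0

Answer: 3 0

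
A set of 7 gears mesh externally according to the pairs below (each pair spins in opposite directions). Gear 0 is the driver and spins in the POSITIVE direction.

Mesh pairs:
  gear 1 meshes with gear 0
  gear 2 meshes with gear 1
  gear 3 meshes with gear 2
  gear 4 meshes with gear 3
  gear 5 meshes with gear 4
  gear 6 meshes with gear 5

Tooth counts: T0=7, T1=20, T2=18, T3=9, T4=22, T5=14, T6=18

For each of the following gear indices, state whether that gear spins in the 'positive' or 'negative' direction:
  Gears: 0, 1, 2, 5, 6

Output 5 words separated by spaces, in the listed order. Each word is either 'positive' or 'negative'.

Answer: positive negative positive negative positive

Derivation:
Gear 0 (driver): positive (depth 0)
  gear 1: meshes with gear 0 -> depth 1 -> negative (opposite of gear 0)
  gear 2: meshes with gear 1 -> depth 2 -> positive (opposite of gear 1)
  gear 3: meshes with gear 2 -> depth 3 -> negative (opposite of gear 2)
  gear 4: meshes with gear 3 -> depth 4 -> positive (opposite of gear 3)
  gear 5: meshes with gear 4 -> depth 5 -> negative (opposite of gear 4)
  gear 6: meshes with gear 5 -> depth 6 -> positive (opposite of gear 5)
Queried indices 0, 1, 2, 5, 6 -> positive, negative, positive, negative, positive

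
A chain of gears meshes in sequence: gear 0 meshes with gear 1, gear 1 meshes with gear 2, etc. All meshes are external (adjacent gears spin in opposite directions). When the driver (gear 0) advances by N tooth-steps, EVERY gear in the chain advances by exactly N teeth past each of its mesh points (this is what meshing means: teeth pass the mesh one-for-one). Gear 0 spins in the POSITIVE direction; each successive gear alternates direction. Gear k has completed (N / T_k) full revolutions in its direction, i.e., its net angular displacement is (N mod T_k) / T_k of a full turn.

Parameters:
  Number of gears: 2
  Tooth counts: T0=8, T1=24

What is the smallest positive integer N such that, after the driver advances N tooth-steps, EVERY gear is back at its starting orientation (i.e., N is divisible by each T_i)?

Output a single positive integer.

Answer: 24

Derivation:
Gear k returns to start when N is a multiple of T_k.
All gears at start simultaneously when N is a common multiple of [8, 24]; the smallest such N is lcm(8, 24).
Start: lcm = T0 = 8
Fold in T1=24: gcd(8, 24) = 8; lcm(8, 24) = 8 * 24 / 8 = 192 / 8 = 24
Full cycle length = 24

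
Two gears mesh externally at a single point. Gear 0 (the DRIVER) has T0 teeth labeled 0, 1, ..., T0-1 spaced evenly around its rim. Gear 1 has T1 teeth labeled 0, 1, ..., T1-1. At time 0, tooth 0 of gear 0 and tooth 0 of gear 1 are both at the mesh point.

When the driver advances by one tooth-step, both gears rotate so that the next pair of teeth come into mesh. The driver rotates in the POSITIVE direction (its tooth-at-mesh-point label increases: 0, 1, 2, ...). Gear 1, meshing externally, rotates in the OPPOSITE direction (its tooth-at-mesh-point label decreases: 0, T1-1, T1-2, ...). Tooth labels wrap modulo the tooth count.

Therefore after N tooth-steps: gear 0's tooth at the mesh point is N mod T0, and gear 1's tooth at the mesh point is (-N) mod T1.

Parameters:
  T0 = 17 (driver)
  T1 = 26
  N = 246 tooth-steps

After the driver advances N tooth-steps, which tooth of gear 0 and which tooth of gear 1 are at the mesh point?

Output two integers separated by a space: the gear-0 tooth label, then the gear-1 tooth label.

Answer: 8 14

Derivation:
Gear 0 (driver, T0=17): tooth at mesh = N mod T0
  246 = 14 * 17 + 8, so 246 mod 17 = 8
  gear 0 tooth = 8
Gear 1 (driven, T1=26): tooth at mesh = (-N) mod T1
  246 = 9 * 26 + 12, so 246 mod 26 = 12
  (-246) mod 26 = (-12) mod 26 = 26 - 12 = 14
Mesh after 246 steps: gear-0 tooth 8 meets gear-1 tooth 14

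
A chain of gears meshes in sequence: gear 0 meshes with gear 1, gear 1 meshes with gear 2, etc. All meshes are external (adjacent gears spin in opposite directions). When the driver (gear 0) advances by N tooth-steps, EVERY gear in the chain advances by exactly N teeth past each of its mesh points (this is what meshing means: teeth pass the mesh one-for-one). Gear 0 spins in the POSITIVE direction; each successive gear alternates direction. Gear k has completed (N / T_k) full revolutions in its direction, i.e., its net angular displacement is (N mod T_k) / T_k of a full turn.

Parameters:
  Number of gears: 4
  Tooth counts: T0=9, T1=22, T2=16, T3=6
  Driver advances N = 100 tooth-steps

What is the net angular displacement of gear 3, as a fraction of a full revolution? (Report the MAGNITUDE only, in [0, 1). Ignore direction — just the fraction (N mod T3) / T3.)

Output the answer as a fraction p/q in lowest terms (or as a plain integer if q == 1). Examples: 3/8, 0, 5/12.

Answer: 2/3

Derivation:
Chain of 4 gears, tooth counts: [9, 22, 16, 6]
  gear 0: T0=9, direction=positive, advance = 100 mod 9 = 1 teeth = 1/9 turn
  gear 1: T1=22, direction=negative, advance = 100 mod 22 = 12 teeth = 12/22 turn
  gear 2: T2=16, direction=positive, advance = 100 mod 16 = 4 teeth = 4/16 turn
  gear 3: T3=6, direction=negative, advance = 100 mod 6 = 4 teeth = 4/6 turn
Gear 3: 100 mod 6 = 4
Fraction = 4 / 6 = 2/3 (gcd(4,6)=2) = 2/3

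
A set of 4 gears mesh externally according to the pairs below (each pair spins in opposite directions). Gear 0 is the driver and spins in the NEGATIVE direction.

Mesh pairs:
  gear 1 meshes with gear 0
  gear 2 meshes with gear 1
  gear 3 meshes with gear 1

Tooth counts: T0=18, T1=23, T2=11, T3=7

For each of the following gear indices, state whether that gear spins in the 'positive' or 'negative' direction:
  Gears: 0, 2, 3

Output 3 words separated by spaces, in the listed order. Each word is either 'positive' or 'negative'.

Answer: negative negative negative

Derivation:
Gear 0 (driver): negative (depth 0)
  gear 1: meshes with gear 0 -> depth 1 -> positive (opposite of gear 0)
  gear 2: meshes with gear 1 -> depth 2 -> negative (opposite of gear 1)
  gear 3: meshes with gear 1 -> depth 2 -> negative (opposite of gear 1)
Queried indices 0, 2, 3 -> negative, negative, negative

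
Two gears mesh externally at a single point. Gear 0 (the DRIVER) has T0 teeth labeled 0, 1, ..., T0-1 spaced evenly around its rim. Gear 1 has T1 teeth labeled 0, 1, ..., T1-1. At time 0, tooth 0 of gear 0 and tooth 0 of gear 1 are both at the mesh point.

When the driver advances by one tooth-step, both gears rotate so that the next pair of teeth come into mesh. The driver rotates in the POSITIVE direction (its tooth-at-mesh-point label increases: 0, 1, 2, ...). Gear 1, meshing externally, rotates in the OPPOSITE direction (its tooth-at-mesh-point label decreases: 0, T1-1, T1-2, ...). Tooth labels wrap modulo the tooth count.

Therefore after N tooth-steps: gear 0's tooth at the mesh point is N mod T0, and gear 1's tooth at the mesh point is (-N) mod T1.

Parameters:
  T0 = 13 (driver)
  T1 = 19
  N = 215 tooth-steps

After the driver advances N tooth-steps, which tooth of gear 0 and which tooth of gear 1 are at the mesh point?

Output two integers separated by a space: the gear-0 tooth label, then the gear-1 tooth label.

Answer: 7 13

Derivation:
Gear 0 (driver, T0=13): tooth at mesh = N mod T0
  215 = 16 * 13 + 7, so 215 mod 13 = 7
  gear 0 tooth = 7
Gear 1 (driven, T1=19): tooth at mesh = (-N) mod T1
  215 = 11 * 19 + 6, so 215 mod 19 = 6
  (-215) mod 19 = (-6) mod 19 = 19 - 6 = 13
Mesh after 215 steps: gear-0 tooth 7 meets gear-1 tooth 13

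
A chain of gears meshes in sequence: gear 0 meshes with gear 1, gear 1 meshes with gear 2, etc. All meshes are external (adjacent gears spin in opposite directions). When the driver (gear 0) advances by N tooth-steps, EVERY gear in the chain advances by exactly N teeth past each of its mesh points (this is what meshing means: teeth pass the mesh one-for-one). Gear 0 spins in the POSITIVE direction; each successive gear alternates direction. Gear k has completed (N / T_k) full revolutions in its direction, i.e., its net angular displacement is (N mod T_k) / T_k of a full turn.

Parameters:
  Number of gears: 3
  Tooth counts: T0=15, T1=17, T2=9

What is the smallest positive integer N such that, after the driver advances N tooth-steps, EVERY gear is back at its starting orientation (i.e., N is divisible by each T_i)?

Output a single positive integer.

Answer: 765

Derivation:
Gear k returns to start when N is a multiple of T_k.
All gears at start simultaneously when N is a common multiple of [15, 17, 9]; the smallest such N is lcm(15, 17, 9).
Start: lcm = T0 = 15
Fold in T1=17: gcd(15, 17) = 1; lcm(15, 17) = 15 * 17 / 1 = 255 / 1 = 255
Fold in T2=9: gcd(255, 9) = 3; lcm(255, 9) = 255 * 9 / 3 = 2295 / 3 = 765
Full cycle length = 765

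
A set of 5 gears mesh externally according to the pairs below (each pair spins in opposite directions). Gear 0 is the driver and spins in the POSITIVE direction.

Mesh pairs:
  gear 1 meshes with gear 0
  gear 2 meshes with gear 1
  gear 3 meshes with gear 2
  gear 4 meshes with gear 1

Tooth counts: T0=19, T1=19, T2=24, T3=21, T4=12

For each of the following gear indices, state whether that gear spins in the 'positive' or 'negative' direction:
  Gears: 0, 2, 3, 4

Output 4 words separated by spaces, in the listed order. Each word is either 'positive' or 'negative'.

Answer: positive positive negative positive

Derivation:
Gear 0 (driver): positive (depth 0)
  gear 1: meshes with gear 0 -> depth 1 -> negative (opposite of gear 0)
  gear 2: meshes with gear 1 -> depth 2 -> positive (opposite of gear 1)
  gear 3: meshes with gear 2 -> depth 3 -> negative (opposite of gear 2)
  gear 4: meshes with gear 1 -> depth 2 -> positive (opposite of gear 1)
Queried indices 0, 2, 3, 4 -> positive, positive, negative, positive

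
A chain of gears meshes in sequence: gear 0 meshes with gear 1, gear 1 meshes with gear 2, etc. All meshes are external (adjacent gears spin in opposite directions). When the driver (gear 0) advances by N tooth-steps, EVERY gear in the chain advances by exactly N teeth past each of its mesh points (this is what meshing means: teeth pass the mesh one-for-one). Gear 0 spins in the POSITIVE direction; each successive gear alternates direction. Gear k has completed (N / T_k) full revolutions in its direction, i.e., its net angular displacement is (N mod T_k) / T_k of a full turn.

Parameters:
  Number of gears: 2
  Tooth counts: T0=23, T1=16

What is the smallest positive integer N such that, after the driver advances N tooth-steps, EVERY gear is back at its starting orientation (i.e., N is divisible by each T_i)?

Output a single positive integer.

Gear k returns to start when N is a multiple of T_k.
All gears at start simultaneously when N is a common multiple of [23, 16]; the smallest such N is lcm(23, 16).
Start: lcm = T0 = 23
Fold in T1=16: gcd(23, 16) = 1; lcm(23, 16) = 23 * 16 / 1 = 368 / 1 = 368
Full cycle length = 368

Answer: 368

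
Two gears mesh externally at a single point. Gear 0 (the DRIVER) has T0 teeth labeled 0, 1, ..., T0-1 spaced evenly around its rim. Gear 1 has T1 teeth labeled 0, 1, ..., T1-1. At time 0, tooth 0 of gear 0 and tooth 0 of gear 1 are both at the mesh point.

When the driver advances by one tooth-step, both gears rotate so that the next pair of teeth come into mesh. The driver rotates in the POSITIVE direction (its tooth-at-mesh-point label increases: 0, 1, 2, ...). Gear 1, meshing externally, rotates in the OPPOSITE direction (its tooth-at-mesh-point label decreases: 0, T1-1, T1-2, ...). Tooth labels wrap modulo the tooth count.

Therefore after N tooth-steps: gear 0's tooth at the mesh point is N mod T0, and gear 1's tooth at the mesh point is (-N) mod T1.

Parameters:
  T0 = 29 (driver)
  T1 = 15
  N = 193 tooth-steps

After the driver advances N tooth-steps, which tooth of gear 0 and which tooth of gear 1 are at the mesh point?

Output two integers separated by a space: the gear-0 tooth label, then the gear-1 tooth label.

Answer: 19 2

Derivation:
Gear 0 (driver, T0=29): tooth at mesh = N mod T0
  193 = 6 * 29 + 19, so 193 mod 29 = 19
  gear 0 tooth = 19
Gear 1 (driven, T1=15): tooth at mesh = (-N) mod T1
  193 = 12 * 15 + 13, so 193 mod 15 = 13
  (-193) mod 15 = (-13) mod 15 = 15 - 13 = 2
Mesh after 193 steps: gear-0 tooth 19 meets gear-1 tooth 2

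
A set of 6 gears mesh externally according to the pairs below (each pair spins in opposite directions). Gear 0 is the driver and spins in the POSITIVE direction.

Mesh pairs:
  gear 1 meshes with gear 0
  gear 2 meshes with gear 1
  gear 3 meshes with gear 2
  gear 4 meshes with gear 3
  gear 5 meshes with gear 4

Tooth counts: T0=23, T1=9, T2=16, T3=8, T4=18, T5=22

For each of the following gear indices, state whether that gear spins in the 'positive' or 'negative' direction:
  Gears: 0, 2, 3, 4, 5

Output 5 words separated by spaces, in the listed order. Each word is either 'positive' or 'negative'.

Gear 0 (driver): positive (depth 0)
  gear 1: meshes with gear 0 -> depth 1 -> negative (opposite of gear 0)
  gear 2: meshes with gear 1 -> depth 2 -> positive (opposite of gear 1)
  gear 3: meshes with gear 2 -> depth 3 -> negative (opposite of gear 2)
  gear 4: meshes with gear 3 -> depth 4 -> positive (opposite of gear 3)
  gear 5: meshes with gear 4 -> depth 5 -> negative (opposite of gear 4)
Queried indices 0, 2, 3, 4, 5 -> positive, positive, negative, positive, negative

Answer: positive positive negative positive negative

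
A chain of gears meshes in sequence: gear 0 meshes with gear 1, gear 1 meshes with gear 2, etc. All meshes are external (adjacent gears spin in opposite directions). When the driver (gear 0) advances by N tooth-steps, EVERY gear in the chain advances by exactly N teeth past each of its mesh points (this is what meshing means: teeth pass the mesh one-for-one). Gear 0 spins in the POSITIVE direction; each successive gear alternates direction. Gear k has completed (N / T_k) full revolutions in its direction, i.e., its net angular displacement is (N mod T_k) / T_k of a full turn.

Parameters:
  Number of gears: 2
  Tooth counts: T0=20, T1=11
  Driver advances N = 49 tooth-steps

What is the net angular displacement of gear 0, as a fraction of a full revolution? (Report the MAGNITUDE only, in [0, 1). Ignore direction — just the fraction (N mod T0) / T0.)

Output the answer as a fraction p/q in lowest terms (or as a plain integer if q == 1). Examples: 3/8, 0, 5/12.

Chain of 2 gears, tooth counts: [20, 11]
  gear 0: T0=20, direction=positive, advance = 49 mod 20 = 9 teeth = 9/20 turn
  gear 1: T1=11, direction=negative, advance = 49 mod 11 = 5 teeth = 5/11 turn
Gear 0: 49 mod 20 = 9
Fraction = 9 / 20 = 9/20 (gcd(9,20)=1) = 9/20

Answer: 9/20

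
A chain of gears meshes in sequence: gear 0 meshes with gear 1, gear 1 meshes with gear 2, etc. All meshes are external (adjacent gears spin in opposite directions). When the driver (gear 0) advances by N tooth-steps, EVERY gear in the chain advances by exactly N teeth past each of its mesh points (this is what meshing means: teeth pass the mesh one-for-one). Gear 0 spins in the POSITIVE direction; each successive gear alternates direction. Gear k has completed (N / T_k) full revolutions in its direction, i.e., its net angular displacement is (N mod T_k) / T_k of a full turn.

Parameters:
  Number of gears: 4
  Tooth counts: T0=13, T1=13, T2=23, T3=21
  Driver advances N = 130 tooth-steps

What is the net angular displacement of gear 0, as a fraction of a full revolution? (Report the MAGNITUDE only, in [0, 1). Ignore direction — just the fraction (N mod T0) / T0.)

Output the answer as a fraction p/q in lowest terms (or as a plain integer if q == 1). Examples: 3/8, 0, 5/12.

Answer: 0

Derivation:
Chain of 4 gears, tooth counts: [13, 13, 23, 21]
  gear 0: T0=13, direction=positive, advance = 130 mod 13 = 0 teeth = 0/13 turn
  gear 1: T1=13, direction=negative, advance = 130 mod 13 = 0 teeth = 0/13 turn
  gear 2: T2=23, direction=positive, advance = 130 mod 23 = 15 teeth = 15/23 turn
  gear 3: T3=21, direction=negative, advance = 130 mod 21 = 4 teeth = 4/21 turn
Gear 0: 130 mod 13 = 0
Fraction = 0 / 13 = 0/1 (gcd(0,13)=13) = 0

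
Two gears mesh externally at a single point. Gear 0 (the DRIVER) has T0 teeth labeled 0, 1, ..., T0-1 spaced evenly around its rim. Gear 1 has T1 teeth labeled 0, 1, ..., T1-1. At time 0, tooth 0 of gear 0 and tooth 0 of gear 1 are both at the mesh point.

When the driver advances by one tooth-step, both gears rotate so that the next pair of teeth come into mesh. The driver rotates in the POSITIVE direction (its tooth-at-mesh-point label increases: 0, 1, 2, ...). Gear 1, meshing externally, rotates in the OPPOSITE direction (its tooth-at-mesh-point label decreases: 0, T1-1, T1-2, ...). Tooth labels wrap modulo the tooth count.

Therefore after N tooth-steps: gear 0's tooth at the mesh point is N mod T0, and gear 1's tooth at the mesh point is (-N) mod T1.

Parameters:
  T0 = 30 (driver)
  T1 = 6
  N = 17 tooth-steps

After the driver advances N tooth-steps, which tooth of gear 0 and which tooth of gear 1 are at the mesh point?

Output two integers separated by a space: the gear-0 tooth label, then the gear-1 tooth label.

Gear 0 (driver, T0=30): tooth at mesh = N mod T0
  17 = 0 * 30 + 17, so 17 mod 30 = 17
  gear 0 tooth = 17
Gear 1 (driven, T1=6): tooth at mesh = (-N) mod T1
  17 = 2 * 6 + 5, so 17 mod 6 = 5
  (-17) mod 6 = (-5) mod 6 = 6 - 5 = 1
Mesh after 17 steps: gear-0 tooth 17 meets gear-1 tooth 1

Answer: 17 1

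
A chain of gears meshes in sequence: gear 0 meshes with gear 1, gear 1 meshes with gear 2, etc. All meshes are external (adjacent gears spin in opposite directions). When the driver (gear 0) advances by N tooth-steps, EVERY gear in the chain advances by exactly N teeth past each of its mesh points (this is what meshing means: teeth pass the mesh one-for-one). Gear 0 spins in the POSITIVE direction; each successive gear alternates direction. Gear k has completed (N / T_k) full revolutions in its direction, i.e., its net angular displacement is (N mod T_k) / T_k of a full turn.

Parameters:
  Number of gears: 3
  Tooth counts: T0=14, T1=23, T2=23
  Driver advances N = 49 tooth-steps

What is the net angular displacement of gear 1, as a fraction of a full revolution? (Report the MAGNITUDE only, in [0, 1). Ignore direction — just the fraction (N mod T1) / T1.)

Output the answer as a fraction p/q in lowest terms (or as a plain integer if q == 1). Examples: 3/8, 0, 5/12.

Chain of 3 gears, tooth counts: [14, 23, 23]
  gear 0: T0=14, direction=positive, advance = 49 mod 14 = 7 teeth = 7/14 turn
  gear 1: T1=23, direction=negative, advance = 49 mod 23 = 3 teeth = 3/23 turn
  gear 2: T2=23, direction=positive, advance = 49 mod 23 = 3 teeth = 3/23 turn
Gear 1: 49 mod 23 = 3
Fraction = 3 / 23 = 3/23 (gcd(3,23)=1) = 3/23

Answer: 3/23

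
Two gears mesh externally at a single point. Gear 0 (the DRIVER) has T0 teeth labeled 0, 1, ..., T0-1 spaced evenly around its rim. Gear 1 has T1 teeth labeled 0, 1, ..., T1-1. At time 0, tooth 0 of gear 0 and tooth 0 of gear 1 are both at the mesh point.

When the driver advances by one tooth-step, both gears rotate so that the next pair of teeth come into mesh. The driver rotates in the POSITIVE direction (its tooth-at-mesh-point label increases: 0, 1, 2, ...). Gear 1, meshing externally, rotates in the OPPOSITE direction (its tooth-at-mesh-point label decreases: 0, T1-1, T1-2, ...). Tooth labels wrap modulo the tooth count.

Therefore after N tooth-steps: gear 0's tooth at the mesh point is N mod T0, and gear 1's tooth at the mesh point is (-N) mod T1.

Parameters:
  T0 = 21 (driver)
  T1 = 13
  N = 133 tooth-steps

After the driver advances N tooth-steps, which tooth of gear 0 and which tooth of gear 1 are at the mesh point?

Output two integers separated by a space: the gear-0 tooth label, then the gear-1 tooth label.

Gear 0 (driver, T0=21): tooth at mesh = N mod T0
  133 = 6 * 21 + 7, so 133 mod 21 = 7
  gear 0 tooth = 7
Gear 1 (driven, T1=13): tooth at mesh = (-N) mod T1
  133 = 10 * 13 + 3, so 133 mod 13 = 3
  (-133) mod 13 = (-3) mod 13 = 13 - 3 = 10
Mesh after 133 steps: gear-0 tooth 7 meets gear-1 tooth 10

Answer: 7 10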